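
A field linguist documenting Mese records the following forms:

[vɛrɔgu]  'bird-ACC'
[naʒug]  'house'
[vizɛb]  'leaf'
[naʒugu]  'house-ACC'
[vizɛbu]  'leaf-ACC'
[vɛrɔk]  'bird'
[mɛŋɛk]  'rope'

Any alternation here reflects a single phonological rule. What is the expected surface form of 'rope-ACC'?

In [vɛrɔk] and [vɛrɔgu] the final segment of 'bird' alternates: [k] ~ [g].
But 'house' keeps [g] in both environments ([naʒug], [naʒugu]), so there is no rule changing /g/ to [k] in isolation.
The underlying segment must be /k/; voiceless stops become voiced between vowels, yielding [g] there.
From [mɛŋɛk] the stem 'rope' is /mɛŋɛk/; between vowels this yields [mɛŋɛgu].

[mɛŋɛgu]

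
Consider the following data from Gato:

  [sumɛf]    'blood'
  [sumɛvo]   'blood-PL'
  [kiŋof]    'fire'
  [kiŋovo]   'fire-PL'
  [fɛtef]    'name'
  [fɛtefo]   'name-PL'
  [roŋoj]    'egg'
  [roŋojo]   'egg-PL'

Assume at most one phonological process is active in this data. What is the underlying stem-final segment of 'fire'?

/v/

In [kiŋof] and [kiŋovo] the final segment of 'fire' alternates: [f] ~ [v].
The stem 'name' ([fɛtef], [fɛtefo]) shows [f] unchanged in both environments, so [f] cannot be basic with [v] derived before the PL suffix.
So /v/ is underlying, and a rule of word-final obstruent devoicing — voiced obstruents become voiceless word-finally — gives [f].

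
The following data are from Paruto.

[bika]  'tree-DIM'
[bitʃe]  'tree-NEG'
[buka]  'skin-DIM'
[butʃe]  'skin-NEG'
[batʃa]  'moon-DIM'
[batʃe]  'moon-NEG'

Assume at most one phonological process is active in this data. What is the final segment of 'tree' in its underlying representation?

The root 'tree' surfaces as [bika] and [bitʃe], with a stem-final [k] ~ [tʃ] alternation.
But 'moon' keeps [tʃ] in both environments ([batʃa], [batʃe]), so there is no rule changing /tʃ/ to [k] before the DIM suffix.
Therefore /k/ is basic and [tʃ] is derived by palatalization before a front vowel (/k/ becomes palato-alveolar [tʃ] before a front vowel).

/k/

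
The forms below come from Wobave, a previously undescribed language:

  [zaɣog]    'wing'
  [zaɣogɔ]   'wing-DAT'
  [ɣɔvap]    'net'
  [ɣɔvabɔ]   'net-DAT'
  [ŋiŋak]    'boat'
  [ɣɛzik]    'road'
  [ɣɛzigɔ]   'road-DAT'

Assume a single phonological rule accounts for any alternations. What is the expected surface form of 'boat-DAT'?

[ŋiŋagɔ]

The stem for 'road' ends in [k] in [ɣɛzik] but [g] in [ɣɛzigɔ].
But 'wing' keeps [g] in both environments ([zaɣog], [zaɣogɔ]), so there is no rule changing /g/ to [k] in isolation.
So /k/ is underlying, and a rule of intervocalic voicing — voiceless stops become voiced between vowels — gives [g].
From [ŋiŋak] the stem 'boat' is /ŋiŋak/; between vowels this yields [ŋiŋagɔ].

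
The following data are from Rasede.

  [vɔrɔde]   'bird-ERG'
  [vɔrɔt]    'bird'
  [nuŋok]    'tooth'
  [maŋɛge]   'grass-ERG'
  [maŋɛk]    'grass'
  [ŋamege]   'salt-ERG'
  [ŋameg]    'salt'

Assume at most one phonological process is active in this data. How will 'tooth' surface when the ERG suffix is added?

The root 'grass' surfaces as [maŋɛge] and [maŋɛk], with a stem-final [g] ~ [k] alternation.
But 'salt' keeps [g] in both environments ([ŋamege], [ŋameg]), so there is no rule changing /g/ to [k] in isolation.
Therefore /k/ is basic and [g] is derived by intervocalic voicing (voiceless stops become voiced between vowels).
From [nuŋok] the stem 'tooth' is /nuŋok/; between vowels this yields [nuŋoge].

[nuŋoge]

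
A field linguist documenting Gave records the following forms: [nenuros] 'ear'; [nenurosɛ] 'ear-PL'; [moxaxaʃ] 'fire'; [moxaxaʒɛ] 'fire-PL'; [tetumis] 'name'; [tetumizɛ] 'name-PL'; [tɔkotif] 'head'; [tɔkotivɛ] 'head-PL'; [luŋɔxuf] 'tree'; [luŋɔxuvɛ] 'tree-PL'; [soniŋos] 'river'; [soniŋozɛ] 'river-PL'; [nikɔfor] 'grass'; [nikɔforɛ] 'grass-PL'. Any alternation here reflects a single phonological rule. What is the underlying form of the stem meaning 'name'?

/tetumiz/

In [tetumis] and [tetumizɛ] the final segment of 'name' alternates: [s] ~ [z].
But 'ear' keeps [s] in both environments ([nenuros], [nenurosɛ]), so there is no rule changing /s/ to [z] before the PL suffix.
Therefore /z/ is basic and [s] is derived by word-final obstruent devoicing (voiced obstruents become voiceless word-finally).
The underlying form of 'name' is therefore /tetumiz/.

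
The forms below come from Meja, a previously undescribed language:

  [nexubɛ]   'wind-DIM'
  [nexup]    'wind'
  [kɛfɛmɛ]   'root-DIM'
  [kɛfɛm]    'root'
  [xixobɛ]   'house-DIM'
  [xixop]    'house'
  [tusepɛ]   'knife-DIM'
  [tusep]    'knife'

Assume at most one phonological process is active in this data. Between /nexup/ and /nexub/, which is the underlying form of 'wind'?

/nexub/

In [nexubɛ] and [nexup] the final segment of 'wind' alternates: [b] ~ [p].
Compare 'knife', with invariant [p] in [tusepɛ] and [tusep]: an analysis with underlying /p/ and a rule producing [b] before the DIM suffix would wrongly predict alternation here too.
So /b/ is underlying, and a rule of word-final obstruent devoicing — voiced obstruents become voiceless word-finally — gives [p].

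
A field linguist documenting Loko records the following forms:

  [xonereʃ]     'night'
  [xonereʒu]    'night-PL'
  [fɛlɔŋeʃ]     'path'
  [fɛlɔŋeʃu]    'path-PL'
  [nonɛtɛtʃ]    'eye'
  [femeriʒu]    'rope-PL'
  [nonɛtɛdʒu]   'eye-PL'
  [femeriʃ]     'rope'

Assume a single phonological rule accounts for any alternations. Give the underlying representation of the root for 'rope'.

'rope' shows [ʒ] ~ [ʃ] at the end of the stem ([femeriʒu] vs [femeriʃ]).
If /ʃ/ were underlying and a rule turned it into [ʒ] before the PL suffix, 'path' would also alternate; but it has [ʃ] in both [fɛlɔŋeʃu] and [fɛlɔŋeʃ].
The underlying segment must be /ʒ/; voiced obstruents become voiceless word-finally, yielding [ʃ] there.

/femeriʒ/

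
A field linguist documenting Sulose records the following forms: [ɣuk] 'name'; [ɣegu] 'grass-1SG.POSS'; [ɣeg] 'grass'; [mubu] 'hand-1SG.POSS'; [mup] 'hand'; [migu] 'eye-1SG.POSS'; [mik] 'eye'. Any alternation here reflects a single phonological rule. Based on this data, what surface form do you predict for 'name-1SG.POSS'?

'eye' shows [g] ~ [k] at the end of the stem ([migu] vs [mik]).
Compare 'grass', with invariant [g] in [ɣegu] and [ɣeg]: an analysis with underlying /g/ and a rule producing [k] in isolation would wrongly predict alternation here too.
The underlying segment must be /k/; voiceless stops become voiced between vowels, yielding [g] there.
From [ɣuk] the stem 'name' is /ɣuk/; between vowels this yields [ɣugu].

[ɣugu]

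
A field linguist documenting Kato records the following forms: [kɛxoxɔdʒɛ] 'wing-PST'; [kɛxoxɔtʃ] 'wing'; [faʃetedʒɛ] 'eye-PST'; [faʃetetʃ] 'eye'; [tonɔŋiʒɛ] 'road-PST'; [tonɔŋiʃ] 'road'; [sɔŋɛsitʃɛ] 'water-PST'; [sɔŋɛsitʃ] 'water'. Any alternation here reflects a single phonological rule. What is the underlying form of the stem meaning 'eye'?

The stem for 'eye' ends in [dʒ] in [faʃetedʒɛ] but [tʃ] in [faʃetetʃ].
The stem 'water' ([sɔŋɛsitʃɛ], [sɔŋɛsitʃ]) shows [tʃ] unchanged in both environments, so [tʃ] cannot be basic with [dʒ] derived before the PST suffix.
The underlying segment must be /dʒ/; voiced obstruents become voiceless word-finally, yielding [tʃ] there.

/faʃetedʒ/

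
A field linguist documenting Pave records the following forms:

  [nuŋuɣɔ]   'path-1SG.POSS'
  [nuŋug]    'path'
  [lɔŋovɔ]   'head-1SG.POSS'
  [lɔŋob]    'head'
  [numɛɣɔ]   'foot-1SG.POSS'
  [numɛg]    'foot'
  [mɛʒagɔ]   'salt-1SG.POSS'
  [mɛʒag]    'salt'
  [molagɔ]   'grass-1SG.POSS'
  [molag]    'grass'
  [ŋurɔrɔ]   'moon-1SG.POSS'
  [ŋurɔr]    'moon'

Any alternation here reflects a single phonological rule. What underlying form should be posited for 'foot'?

In [numɛɣɔ] and [numɛg] the final segment of 'foot' alternates: [ɣ] ~ [g].
But 'grass' keeps [g] in both environments ([molagɔ], [molag]), so there is no rule changing /g/ to [ɣ] before the 1SG.POSS suffix.
The alternation reflects word-final hardening: voiced fricatives become stops word-finally. /ɣ/ is underlying.

/numɛɣ/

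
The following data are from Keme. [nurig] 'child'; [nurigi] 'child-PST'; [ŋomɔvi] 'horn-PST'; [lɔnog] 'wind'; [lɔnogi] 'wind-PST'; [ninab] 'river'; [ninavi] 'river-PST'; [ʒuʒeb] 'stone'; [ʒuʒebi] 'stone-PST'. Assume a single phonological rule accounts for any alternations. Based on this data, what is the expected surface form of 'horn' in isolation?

In [ninab] and [ninavi] the final segment of 'river' alternates: [b] ~ [v].
The stem 'stone' ([ʒuʒeb], [ʒuʒebi]) shows [b] unchanged in both environments, so [b] cannot be basic with [v] derived before the PST suffix.
The underlying segment must be /v/; voiced fricatives become stops word-finally, yielding [b] there.
From [ŋomɔvi] the stem 'horn' is /ŋomɔv/; word-finally this yields [ŋomɔb].

[ŋomɔb]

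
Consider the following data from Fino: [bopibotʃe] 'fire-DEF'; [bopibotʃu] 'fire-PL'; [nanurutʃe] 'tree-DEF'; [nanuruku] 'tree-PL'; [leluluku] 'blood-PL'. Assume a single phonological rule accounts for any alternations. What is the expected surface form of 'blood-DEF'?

In [nanurutʃe] and [nanuruku] the final segment of 'tree' alternates: [tʃ] ~ [k].
Compare 'fire', with invariant [tʃ] in [bopibotʃe] and [bopibotʃu]: an analysis with underlying /tʃ/ and a rule producing [k] before the PL suffix would wrongly predict alternation here too.
The underlying segment must be /k/; /k/ becomes palato-alveolar [tʃ] before a front vowel, yielding [tʃ] there.
From [leluluku] the stem 'blood' is /leluluk/; before a front vowel this yields [lelulutʃe].

[lelulutʃe]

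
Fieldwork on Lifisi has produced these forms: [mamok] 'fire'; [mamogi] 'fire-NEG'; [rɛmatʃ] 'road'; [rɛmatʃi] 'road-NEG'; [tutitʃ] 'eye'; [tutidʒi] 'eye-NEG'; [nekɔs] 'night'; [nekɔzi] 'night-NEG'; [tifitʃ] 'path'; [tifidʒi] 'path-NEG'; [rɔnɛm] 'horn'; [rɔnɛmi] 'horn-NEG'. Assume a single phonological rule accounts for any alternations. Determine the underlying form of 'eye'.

/tutidʒ/

In [tutitʃ] and [tutidʒi] the final segment of 'eye' alternates: [tʃ] ~ [dʒ].
If /tʃ/ were underlying and a rule turned it into [dʒ] before the NEG suffix, 'road' would also alternate; but it has [tʃ] in both [rɛmatʃ] and [rɛmatʃi].
The underlying segment must be /dʒ/; voiced obstruents become voiceless word-finally, yielding [tʃ] there.
So 'eye' = /tutidʒ/.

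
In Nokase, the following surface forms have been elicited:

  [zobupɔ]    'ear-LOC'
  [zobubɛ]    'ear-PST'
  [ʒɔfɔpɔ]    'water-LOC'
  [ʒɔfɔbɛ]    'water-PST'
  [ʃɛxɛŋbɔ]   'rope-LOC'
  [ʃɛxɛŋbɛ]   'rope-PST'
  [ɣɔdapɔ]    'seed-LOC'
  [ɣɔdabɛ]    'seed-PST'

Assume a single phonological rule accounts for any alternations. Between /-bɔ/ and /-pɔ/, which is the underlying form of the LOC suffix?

The LOC suffix surfaces as [-bɔ] and [-pɔ], depending on the final segment of the stem.
The PST suffix, which begins with [b], is invariant after every stem; so [b] is not altered by any rule here.
So the underlying form is /-pɔ/, and voiceless stops become voiced after a nasal.

/-pɔ/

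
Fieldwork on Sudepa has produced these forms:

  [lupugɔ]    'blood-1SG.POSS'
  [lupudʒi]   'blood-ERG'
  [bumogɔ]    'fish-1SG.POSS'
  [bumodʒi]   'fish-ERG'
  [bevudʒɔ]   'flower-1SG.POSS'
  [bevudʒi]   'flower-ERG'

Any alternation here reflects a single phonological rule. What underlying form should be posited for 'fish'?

The root 'fish' surfaces as [bumogɔ] and [bumodʒi], with a stem-final [g] ~ [dʒ] alternation.
The stem 'flower' ([bevudʒɔ], [bevudʒi]) shows [dʒ] unchanged in both environments, so [dʒ] cannot be basic with [g] derived before the 1SG.POSS suffix.
The underlying segment must be /g/; /g/ becomes palato-alveolar [dʒ] before a front vowel, yielding [dʒ] there.
Hence 'fish' is /bumog/ underlyingly.

/bumog/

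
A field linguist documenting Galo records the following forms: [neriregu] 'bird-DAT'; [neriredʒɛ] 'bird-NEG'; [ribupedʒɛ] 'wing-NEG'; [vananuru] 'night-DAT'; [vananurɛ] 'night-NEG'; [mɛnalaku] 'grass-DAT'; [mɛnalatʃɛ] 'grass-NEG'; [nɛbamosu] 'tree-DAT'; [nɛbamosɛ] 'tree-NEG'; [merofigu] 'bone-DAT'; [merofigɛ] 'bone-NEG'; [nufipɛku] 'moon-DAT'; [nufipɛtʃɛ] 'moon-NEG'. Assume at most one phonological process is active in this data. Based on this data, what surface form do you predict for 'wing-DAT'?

[ribupegu]

The stem for 'bird' ends in [g] in [neriregu] but [dʒ] in [neriredʒɛ].
The stem 'bone' ([merofigu], [merofigɛ]) shows [g] unchanged in both environments, so [g] cannot be basic with [dʒ] derived before the NEG suffix.
The underlying segment must be /dʒ/; palato-alveolar /tʃ/ and /dʒ/ become [k] and [g] when no front vowel follows, yielding [g] there.
From [ribupedʒɛ] the stem 'wing' is /ribupedʒ/; when no front vowel follows this yields [ribupegu].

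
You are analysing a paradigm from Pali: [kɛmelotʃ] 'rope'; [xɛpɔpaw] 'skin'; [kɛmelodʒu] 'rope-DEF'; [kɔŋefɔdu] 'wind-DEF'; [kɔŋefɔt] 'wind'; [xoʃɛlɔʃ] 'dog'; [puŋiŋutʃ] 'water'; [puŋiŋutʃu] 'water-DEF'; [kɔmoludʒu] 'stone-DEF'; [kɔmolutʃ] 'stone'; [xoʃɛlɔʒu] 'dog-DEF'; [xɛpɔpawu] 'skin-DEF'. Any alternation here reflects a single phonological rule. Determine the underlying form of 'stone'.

The stem for 'stone' ends in [dʒ] in [kɔmoludʒu] but [tʃ] in [kɔmolutʃ].
If /tʃ/ were underlying and a rule turned it into [dʒ] before the DEF suffix, 'water' would also alternate; but it has [tʃ] in both [puŋiŋutʃu] and [puŋiŋutʃ].
The underlying segment must be /dʒ/; voiced obstruents become voiceless word-finally, yielding [tʃ] there.
The underlying form of 'stone' is therefore /kɔmoludʒ/.

/kɔmoludʒ/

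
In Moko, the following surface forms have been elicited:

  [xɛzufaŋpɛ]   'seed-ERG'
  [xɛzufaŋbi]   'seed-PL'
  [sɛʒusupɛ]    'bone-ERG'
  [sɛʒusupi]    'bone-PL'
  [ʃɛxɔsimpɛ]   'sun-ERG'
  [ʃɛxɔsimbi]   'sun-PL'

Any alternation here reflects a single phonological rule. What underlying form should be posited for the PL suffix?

/-bi/

The PL suffix surfaces as [-bi] and [-pi], depending on the final segment of the stem.
By contrast the ERG suffix keeps its initial [p] throughout — that segment must be underlying.
The PL suffix is therefore /-bi/ underlyingly, with post-vocalic devoicing: voiced stops become voiceless after a vowel.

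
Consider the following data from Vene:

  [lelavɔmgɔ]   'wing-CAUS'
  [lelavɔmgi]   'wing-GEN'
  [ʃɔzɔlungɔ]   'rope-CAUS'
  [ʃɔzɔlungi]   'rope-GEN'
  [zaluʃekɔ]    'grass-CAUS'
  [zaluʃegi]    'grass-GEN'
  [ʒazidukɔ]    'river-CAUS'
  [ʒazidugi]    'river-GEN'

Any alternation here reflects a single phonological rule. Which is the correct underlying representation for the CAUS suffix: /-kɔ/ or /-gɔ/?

The CAUS suffix surfaces as [-gɔ] and [-kɔ], depending on the final segment of the stem.
The GEN suffix, which begins with [g], is invariant after every stem; so [g] is not altered by any rule here.
So the underlying form is /-kɔ/, and voiceless stops become voiced after a nasal.

/-kɔ/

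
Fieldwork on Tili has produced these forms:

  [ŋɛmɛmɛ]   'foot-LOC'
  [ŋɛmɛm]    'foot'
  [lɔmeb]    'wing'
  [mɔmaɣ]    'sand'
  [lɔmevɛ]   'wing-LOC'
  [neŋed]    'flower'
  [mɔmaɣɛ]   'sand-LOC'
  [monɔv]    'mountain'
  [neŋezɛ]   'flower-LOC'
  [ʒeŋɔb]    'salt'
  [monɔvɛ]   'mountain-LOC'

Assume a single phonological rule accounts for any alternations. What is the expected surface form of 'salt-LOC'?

The root 'wing' surfaces as [lɔmevɛ] and [lɔmeb], with a stem-final [v] ~ [b] alternation.
The stem 'mountain' ([monɔvɛ], [monɔv]) shows [v] unchanged in both environments, so [v] cannot be basic with [b] derived in isolation.
So /b/ is underlying, and a rule of intervocalic spirantization — voiced stops become fricatives between vowels — gives [v].
From [ʒeŋɔb] the stem 'salt' is /ʒeŋɔb/; between vowels this yields [ʒeŋɔvɛ].

[ʒeŋɔvɛ]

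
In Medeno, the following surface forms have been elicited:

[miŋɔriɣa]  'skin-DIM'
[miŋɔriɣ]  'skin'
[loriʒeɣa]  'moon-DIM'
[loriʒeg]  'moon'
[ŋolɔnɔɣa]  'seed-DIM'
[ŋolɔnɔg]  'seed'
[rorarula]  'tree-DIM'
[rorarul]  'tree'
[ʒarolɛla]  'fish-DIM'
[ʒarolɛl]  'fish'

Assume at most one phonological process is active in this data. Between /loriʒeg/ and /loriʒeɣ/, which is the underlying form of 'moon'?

The root 'moon' surfaces as [loriʒeɣa] and [loriʒeg], with a stem-final [ɣ] ~ [g] alternation.
The stem 'skin' ([miŋɔriɣa], [miŋɔriɣ]) shows [ɣ] unchanged in both environments, so [ɣ] cannot be basic with [g] derived in isolation.
The underlying segment must be /g/; voiced stops become fricatives between vowels, yielding [ɣ] there.

/loriʒeg/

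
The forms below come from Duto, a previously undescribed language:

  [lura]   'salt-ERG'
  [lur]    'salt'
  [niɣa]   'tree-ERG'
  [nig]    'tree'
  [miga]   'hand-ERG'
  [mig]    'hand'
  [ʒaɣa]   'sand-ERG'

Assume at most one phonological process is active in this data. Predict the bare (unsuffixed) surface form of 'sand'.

The stem for 'tree' ends in [ɣ] in [niɣa] but [g] in [nig].
If /g/ were underlying and a rule turned it into [ɣ] before the ERG suffix, 'hand' would also alternate; but it has [g] in both [miga] and [mig].
So /ɣ/ is underlying, and a rule of word-final hardening — voiced fricatives become stops word-finally — gives [g].
The one attested form of 'sand', [ʒaɣa], shows underlying /ʒaɣ/. Applying the same rule word-finally gives [ʒag].

[ʒag]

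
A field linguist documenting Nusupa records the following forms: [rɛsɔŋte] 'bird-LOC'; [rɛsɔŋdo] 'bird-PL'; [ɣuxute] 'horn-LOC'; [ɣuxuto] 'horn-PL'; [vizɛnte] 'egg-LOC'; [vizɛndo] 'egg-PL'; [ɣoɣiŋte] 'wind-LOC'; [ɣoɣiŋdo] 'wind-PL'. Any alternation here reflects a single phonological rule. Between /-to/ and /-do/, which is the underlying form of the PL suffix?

/-do/

The PL suffix surfaces as [-do] and [-to], depending on the final segment of the stem.
The LOC suffix, which begins with [t], is invariant after every stem; so [t] is not altered by any rule here.
The PL suffix is therefore /-do/ underlyingly, with post-vocalic devoicing: voiced stops become voiceless after a vowel.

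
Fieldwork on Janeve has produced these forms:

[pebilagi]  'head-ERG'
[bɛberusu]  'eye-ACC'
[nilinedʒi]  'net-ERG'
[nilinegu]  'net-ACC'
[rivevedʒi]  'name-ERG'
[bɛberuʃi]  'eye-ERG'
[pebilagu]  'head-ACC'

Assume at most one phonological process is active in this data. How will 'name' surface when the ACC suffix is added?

[rivevegu]

In [nilinegu] and [nilinedʒi] the final segment of 'net' alternates: [g] ~ [dʒ].
If /g/ were underlying and a rule turned it into [dʒ] before the ERG suffix, 'head' would also alternate; but it has [g] in both [pebilagu] and [pebilagi].
So /dʒ/ is underlying, and a rule of depalatalization — palato-alveolar /dʒ/ and /ʃ/ become [g] and [s] when no front vowel follows — gives [g].
From [rivevedʒi] the stem 'name' is /rivevedʒ/; when no front vowel follows this yields [rivevegu].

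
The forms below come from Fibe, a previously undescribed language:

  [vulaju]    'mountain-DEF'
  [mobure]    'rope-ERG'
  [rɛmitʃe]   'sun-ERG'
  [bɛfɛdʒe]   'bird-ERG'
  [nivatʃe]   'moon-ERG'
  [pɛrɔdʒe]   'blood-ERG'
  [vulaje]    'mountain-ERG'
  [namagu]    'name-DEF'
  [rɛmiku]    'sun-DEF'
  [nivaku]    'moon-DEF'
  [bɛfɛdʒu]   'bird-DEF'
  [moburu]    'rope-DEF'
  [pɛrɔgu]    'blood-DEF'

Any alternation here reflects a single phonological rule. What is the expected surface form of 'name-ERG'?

In [pɛrɔgu] and [pɛrɔdʒe] the final segment of 'blood' alternates: [g] ~ [dʒ].
The stem 'bird' ([bɛfɛdʒu], [bɛfɛdʒe]) shows [dʒ] unchanged in both environments, so [dʒ] cannot be basic with [g] derived before the DEF suffix.
The alternation reflects palatalization before a front vowel: /k/ and /g/ become palato-alveolar [tʃ] and [dʒ] before a front vowel. /g/ is underlying.
The one attested form of 'name', [namagu], shows underlying /namag/. Applying the same rule before a front vowel gives [namadʒe].

[namadʒe]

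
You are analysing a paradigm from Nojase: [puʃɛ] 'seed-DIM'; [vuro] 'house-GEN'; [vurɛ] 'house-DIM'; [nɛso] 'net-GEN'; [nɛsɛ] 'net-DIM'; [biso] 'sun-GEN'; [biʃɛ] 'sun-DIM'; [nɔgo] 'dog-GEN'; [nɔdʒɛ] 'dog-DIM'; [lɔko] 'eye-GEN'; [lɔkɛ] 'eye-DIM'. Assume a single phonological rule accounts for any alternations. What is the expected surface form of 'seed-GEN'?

[puso]

The stem for 'sun' ends in [s] in [biso] but [ʃ] in [biʃɛ].
If /s/ were underlying and a rule turned it into [ʃ] before the DIM suffix, 'net' would also alternate; but it has [s] in both [nɛso] and [nɛsɛ].
So /ʃ/ is underlying, and a rule of depalatalization — palato-alveolar /dʒ/ and /ʃ/ become [g] and [s] when no front vowel follows — gives [s].
The one attested form of 'seed', [puʃɛ], shows underlying /puʃ/. Applying the same rule when no front vowel follows gives [puso].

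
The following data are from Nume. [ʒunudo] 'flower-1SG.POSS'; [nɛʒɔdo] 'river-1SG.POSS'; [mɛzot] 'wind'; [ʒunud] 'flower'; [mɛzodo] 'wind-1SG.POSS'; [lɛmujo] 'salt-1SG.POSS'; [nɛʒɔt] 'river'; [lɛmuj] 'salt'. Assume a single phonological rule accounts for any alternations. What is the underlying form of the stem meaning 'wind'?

'wind' shows [d] ~ [t] at the end of the stem ([mɛzodo] vs [mɛzot]).
If /d/ were underlying and a rule turned it into [t] in isolation, 'flower' would also alternate; but it has [d] in both [ʒunudo] and [ʒunud].
The underlying segment must be /t/; voiceless stops become voiced between vowels, yielding [d] there.
The underlying form of 'wind' is therefore /mɛzot/.

/mɛzot/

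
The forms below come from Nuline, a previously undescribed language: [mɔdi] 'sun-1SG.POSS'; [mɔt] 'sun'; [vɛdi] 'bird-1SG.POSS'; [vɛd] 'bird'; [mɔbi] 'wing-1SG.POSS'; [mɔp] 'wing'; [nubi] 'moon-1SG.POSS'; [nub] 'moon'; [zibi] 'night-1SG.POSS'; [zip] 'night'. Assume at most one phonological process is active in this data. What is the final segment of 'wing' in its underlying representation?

/p/

'wing' shows [b] ~ [p] at the end of the stem ([mɔbi] vs [mɔp]).
Compare 'moon', with invariant [b] in [nubi] and [nub]: an analysis with underlying /b/ and a rule producing [p] in isolation would wrongly predict alternation here too.
The underlying segment must be /p/; voiceless stops become voiced between vowels, yielding [b] there.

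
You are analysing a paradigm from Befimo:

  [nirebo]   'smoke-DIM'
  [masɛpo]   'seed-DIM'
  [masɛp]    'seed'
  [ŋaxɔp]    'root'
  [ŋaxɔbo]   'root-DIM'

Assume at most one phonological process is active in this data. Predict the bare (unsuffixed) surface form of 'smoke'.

'root' shows [p] ~ [b] at the end of the stem ([ŋaxɔp] vs [ŋaxɔbo]).
If /p/ were underlying and a rule turned it into [b] before the DIM suffix, 'seed' would also alternate; but it has [p] in both [masɛp] and [masɛpo].
So /b/ is underlying, and a rule of word-final obstruent devoicing — voiced obstruents become voiceless word-finally — gives [p].
From [nirebo] the stem 'smoke' is /nireb/; word-finally this yields [nirep].

[nirep]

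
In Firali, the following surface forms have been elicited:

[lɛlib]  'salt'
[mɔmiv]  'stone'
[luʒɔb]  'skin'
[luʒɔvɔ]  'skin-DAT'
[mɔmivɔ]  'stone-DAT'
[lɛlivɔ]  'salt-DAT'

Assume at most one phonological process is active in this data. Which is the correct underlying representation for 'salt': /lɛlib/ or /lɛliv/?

/lɛlib/

The stem for 'salt' ends in [v] in [lɛlivɔ] but [b] in [lɛlib].
The stem 'stone' ([mɔmivɔ], [mɔmiv]) shows [v] unchanged in both environments, so [v] cannot be basic with [b] derived in isolation.
So /b/ is underlying, and a rule of intervocalic spirantization — voiced stops become fricatives between vowels — gives [v].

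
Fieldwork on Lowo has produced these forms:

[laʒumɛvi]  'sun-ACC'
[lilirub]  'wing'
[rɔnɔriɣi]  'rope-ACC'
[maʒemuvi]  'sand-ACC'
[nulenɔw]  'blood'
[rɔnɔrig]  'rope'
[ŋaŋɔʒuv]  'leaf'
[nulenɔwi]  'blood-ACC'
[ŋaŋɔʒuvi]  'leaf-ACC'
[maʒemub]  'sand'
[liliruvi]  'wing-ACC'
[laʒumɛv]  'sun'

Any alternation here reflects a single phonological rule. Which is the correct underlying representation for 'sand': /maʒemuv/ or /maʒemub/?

/maʒemub/

The stem for 'sand' ends in [v] in [maʒemuvi] but [b] in [maʒemub].
Compare 'leaf', with invariant [v] in [ŋaŋɔʒuvi] and [ŋaŋɔʒuv]: an analysis with underlying /v/ and a rule producing [b] in isolation would wrongly predict alternation here too.
The underlying segment must be /b/; voiced stops become fricatives between vowels, yielding [v] there.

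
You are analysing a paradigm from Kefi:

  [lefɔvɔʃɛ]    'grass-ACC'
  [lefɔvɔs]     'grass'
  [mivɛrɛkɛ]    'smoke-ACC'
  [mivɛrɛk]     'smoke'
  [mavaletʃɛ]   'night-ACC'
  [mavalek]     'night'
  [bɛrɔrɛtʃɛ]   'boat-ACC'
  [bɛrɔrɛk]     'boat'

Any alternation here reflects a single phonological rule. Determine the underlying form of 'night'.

/mavaletʃ/

In [mavaletʃɛ] and [mavalek] the final segment of 'night' alternates: [tʃ] ~ [k].
If /k/ were underlying and a rule turned it into [tʃ] before the ACC suffix, 'smoke' would also alternate; but it has [k] in both [mivɛrɛkɛ] and [mivɛrɛk].
The alternation reflects depalatalization: palato-alveolar /tʃ/ and /ʃ/ become [k] and [s] when no front vowel follows. /tʃ/ is underlying.
So 'night' = /mavaletʃ/.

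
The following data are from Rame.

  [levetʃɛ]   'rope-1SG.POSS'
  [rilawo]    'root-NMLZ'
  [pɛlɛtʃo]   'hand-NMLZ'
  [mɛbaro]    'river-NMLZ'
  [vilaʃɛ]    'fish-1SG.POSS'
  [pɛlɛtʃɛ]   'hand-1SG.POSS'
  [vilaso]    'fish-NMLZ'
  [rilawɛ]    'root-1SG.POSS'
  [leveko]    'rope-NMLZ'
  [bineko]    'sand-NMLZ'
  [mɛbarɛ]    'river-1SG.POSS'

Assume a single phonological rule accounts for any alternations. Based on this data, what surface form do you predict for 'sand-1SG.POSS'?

[binetʃɛ]

In [leveko] and [levetʃɛ] the final segment of 'rope' alternates: [k] ~ [tʃ].
But 'hand' keeps [tʃ] in both environments ([pɛlɛtʃo], [pɛlɛtʃɛ]), so there is no rule changing /tʃ/ to [k] before the NMLZ suffix.
So /k/ is underlying, and a rule of palatalization before a front vowel — /k/ and /s/ become palato-alveolar [tʃ] and [ʃ] before a front vowel — gives [tʃ].
The one attested form of 'sand', [bineko], shows underlying /binek/. Applying the same rule before a front vowel gives [binetʃɛ].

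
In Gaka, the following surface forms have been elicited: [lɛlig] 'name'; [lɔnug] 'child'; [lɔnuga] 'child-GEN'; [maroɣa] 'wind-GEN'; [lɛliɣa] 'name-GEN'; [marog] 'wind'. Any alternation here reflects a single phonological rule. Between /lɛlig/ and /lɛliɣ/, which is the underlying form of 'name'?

'name' shows [g] ~ [ɣ] at the end of the stem ([lɛlig] vs [lɛliɣa]).
If /g/ were underlying and a rule turned it into [ɣ] before the GEN suffix, 'child' would also alternate; but it has [g] in both [lɔnug] and [lɔnuga].
So /ɣ/ is underlying, and a rule of word-final hardening — voiced fricatives become stops word-finally — gives [g].

/lɛliɣ/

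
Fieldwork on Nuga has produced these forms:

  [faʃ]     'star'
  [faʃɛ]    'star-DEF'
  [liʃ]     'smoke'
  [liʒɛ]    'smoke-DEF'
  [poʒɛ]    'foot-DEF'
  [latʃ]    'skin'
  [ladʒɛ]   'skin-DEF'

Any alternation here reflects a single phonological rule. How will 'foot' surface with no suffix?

The root 'smoke' surfaces as [liʃ] and [liʒɛ], with a stem-final [ʃ] ~ [ʒ] alternation.
Compare 'star', with invariant [ʃ] in [faʃ] and [faʃɛ]: an analysis with underlying /ʃ/ and a rule producing [ʒ] before the DEF suffix would wrongly predict alternation here too.
The alternation reflects word-final obstruent devoicing: voiced obstruents become voiceless word-finally. /ʒ/ is underlying.
The one attested form of 'foot', [poʒɛ], shows underlying /poʒ/. Applying the same rule word-finally gives [poʃ].

[poʃ]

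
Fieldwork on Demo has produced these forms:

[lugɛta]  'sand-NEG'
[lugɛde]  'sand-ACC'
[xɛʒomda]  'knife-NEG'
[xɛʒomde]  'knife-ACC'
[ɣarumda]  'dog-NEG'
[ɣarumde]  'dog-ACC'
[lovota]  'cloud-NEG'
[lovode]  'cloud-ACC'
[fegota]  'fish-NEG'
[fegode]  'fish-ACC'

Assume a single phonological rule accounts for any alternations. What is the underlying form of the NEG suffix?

The NEG suffix surfaces as [-da] and [-ta], depending on the final segment of the stem.
The ACC suffix, which begins with [d], is invariant after every stem; so [d] is not altered by any rule here.
So the underlying form is /-ta/, and voiceless stops become voiced after a nasal.

/-ta/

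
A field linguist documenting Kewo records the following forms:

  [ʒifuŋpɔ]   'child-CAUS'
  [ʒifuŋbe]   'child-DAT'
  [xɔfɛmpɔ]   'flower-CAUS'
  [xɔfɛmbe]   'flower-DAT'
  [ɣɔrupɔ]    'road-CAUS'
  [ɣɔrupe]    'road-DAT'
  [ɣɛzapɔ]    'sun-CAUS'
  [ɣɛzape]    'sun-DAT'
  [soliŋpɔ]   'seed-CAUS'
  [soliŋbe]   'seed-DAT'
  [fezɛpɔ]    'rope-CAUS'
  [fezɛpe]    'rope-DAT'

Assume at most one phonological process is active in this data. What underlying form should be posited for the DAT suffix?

The DAT morpheme has two allomorphs, [-be] and [-pe].
The CAUS suffix, which begins with [p], is invariant after every stem; so [p] is not altered by any rule here.
So the underlying form is /-be/, and voiced stops become voiceless after a vowel.

/-be/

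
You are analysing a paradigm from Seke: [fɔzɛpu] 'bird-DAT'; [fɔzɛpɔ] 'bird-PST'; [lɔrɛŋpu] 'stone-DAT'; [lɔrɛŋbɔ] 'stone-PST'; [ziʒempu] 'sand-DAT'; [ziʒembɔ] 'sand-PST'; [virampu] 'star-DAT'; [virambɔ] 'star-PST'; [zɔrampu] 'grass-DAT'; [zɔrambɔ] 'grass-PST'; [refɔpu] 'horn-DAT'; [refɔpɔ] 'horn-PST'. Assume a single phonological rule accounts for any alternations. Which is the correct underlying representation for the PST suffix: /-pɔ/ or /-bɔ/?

/-bɔ/

The PST suffix surfaces as [-bɔ] and [-pɔ], depending on the final segment of the stem.
By contrast the DAT suffix keeps its initial [p] throughout — that segment must be underlying.
So the underlying form is /-bɔ/, and voiced stops become voiceless after a vowel.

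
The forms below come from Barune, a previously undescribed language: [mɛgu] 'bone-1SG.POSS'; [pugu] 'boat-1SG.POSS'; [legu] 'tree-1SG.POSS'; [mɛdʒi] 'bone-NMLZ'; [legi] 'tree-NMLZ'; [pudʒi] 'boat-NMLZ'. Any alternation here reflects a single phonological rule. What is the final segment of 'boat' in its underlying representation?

/dʒ/

The root 'boat' surfaces as [pugu] and [pudʒi], with a stem-final [g] ~ [dʒ] alternation.
The stem 'tree' ([legu], [legi]) shows [g] unchanged in both environments, so [g] cannot be basic with [dʒ] derived before the NMLZ suffix.
The alternation reflects depalatalization: palato-alveolar /dʒ/ becomes [g] when no front vowel follows. /dʒ/ is underlying.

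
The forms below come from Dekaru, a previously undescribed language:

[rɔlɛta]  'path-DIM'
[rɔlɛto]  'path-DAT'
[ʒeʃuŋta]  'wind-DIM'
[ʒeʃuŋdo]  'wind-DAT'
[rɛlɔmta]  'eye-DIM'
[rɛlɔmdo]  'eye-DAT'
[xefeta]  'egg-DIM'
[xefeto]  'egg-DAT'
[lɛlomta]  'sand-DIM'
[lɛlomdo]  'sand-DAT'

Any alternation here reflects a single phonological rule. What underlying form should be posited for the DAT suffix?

The DAT suffix surfaces as [-do] and [-to], depending on the final segment of the stem.
The DIM suffix, which begins with [t], is invariant after every stem; so [t] is not altered by any rule here.
So the underlying form is /-do/, and voiced stops become voiceless after a vowel.

/-do/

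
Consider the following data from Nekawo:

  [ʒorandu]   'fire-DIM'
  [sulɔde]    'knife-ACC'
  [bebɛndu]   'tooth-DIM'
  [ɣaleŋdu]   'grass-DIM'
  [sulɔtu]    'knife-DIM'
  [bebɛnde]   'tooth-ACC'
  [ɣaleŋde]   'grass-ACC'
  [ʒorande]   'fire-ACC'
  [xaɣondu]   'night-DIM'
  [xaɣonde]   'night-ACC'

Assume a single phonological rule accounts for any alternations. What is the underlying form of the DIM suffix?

The DIM suffix surfaces as [-du] and [-tu], depending on the final segment of the stem.
The ACC suffix, which begins with [d], is invariant after every stem; so [d] is not altered by any rule here.
The DIM suffix is therefore /-tu/ underlyingly, with post-nasal voicing: voiceless stops become voiced after a nasal.

/-tu/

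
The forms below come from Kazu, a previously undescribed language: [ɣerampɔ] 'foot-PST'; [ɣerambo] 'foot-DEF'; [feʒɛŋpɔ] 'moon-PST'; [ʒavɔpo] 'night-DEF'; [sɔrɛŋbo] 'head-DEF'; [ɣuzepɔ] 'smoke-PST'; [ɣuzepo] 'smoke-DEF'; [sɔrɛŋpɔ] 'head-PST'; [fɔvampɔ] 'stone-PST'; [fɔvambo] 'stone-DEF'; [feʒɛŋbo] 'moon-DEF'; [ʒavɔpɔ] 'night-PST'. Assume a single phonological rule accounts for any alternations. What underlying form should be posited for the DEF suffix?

The DEF morpheme has two allomorphs, [-bo] and [-po].
The PST suffix, which begins with [p], is invariant after every stem; so [p] is not altered by any rule here.
So the underlying form is /-bo/, and voiced stops become voiceless after a vowel.

/-bo/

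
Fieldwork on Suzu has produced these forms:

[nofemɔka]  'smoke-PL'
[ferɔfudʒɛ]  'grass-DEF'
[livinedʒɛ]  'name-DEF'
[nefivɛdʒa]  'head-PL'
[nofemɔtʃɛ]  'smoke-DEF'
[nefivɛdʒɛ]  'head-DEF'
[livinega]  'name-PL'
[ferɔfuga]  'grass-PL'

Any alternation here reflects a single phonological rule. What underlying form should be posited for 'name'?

The root 'name' surfaces as [livinedʒɛ] and [livinega], with a stem-final [dʒ] ~ [g] alternation.
But 'head' keeps [dʒ] in both environments ([nefivɛdʒɛ], [nefivɛdʒa]), so there is no rule changing /dʒ/ to [g] before the PL suffix.
So /g/ is underlying, and a rule of palatalization before a front vowel — /k/ and /g/ become palato-alveolar [tʃ] and [dʒ] before a front vowel — gives [dʒ].
Hence 'name' is /livineg/ underlyingly.

/livineg/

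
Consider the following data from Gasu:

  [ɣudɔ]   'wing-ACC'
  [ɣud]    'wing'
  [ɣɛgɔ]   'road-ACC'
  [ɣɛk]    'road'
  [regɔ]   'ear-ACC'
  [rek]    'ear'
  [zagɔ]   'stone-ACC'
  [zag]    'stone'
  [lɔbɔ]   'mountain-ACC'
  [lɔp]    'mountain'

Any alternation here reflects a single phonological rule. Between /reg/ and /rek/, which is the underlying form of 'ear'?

/rek/

The root 'ear' surfaces as [regɔ] and [rek], with a stem-final [g] ~ [k] alternation.
Compare 'stone', with invariant [g] in [zagɔ] and [zag]: an analysis with underlying /g/ and a rule producing [k] in isolation would wrongly predict alternation here too.
So /k/ is underlying, and a rule of intervocalic voicing — voiceless stops become voiced between vowels — gives [g].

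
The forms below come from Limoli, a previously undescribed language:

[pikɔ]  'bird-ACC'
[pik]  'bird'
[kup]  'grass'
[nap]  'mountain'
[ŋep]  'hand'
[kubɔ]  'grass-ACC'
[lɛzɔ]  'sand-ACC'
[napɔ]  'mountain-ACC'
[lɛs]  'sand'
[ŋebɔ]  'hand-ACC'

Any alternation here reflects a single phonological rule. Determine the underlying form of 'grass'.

/kub/

'grass' shows [p] ~ [b] at the end of the stem ([kup] vs [kubɔ]).
But 'mountain' keeps [p] in both environments ([nap], [napɔ]), so there is no rule changing /p/ to [b] before the ACC suffix.
So /b/ is underlying, and a rule of word-final obstruent devoicing — voiced obstruents become voiceless word-finally — gives [p].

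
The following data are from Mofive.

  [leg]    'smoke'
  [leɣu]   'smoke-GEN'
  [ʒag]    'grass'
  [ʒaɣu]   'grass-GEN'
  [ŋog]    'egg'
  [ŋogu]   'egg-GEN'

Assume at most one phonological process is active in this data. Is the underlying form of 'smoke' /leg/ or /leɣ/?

In [leg] and [leɣu] the final segment of 'smoke' alternates: [g] ~ [ɣ].
The stem 'egg' ([ŋog], [ŋogu]) shows [g] unchanged in both environments, so [g] cannot be basic with [ɣ] derived before the GEN suffix.
The underlying segment must be /ɣ/; voiced fricatives become stops word-finally, yielding [g] there.

/leɣ/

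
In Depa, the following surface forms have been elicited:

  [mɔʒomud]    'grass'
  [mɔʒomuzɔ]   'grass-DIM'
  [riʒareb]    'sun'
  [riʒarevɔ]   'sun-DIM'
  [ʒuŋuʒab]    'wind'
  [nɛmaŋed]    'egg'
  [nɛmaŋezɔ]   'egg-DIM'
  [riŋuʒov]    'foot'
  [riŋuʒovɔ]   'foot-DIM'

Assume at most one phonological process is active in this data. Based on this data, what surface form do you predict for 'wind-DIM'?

[ʒuŋuʒavɔ]

The root 'sun' surfaces as [riʒareb] and [riʒarevɔ], with a stem-final [b] ~ [v] alternation.
The stem 'foot' ([riŋuʒov], [riŋuʒovɔ]) shows [v] unchanged in both environments, so [v] cannot be basic with [b] derived in isolation.
The underlying segment must be /b/; voiced stops become fricatives between vowels, yielding [v] there.
The one attested form of 'wind', [ʒuŋuʒab], shows underlying /ʒuŋuʒab/. Applying the same rule between vowels gives [ʒuŋuʒavɔ].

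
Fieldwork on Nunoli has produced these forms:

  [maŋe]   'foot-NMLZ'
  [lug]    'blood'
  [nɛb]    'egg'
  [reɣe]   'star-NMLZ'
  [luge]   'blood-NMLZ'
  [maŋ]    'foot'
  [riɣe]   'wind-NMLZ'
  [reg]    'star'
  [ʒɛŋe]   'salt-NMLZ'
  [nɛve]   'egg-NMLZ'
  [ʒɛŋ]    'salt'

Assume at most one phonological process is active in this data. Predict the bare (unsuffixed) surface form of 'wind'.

'star' shows [g] ~ [ɣ] at the end of the stem ([reg] vs [reɣe]).
But 'blood' keeps [g] in both environments ([lug], [luge]), so there is no rule changing /g/ to [ɣ] before the NMLZ suffix.
Therefore /ɣ/ is basic and [g] is derived by word-final hardening (voiced fricatives become stops word-finally).
The one attested form of 'wind', [riɣe], shows underlying /riɣ/. Applying the same rule word-finally gives [rig].

[rig]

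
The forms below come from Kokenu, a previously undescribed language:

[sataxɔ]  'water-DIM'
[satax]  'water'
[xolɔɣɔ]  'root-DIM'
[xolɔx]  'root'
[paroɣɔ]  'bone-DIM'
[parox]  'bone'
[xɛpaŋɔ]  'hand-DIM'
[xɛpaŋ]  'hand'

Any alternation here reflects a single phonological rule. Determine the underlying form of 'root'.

The root 'root' surfaces as [xolɔɣɔ] and [xolɔx], with a stem-final [ɣ] ~ [x] alternation.
Compare 'water', with invariant [x] in [sataxɔ] and [satax]: an analysis with underlying /x/ and a rule producing [ɣ] before the DIM suffix would wrongly predict alternation here too.
The underlying segment must be /ɣ/; voiced obstruents become voiceless word-finally, yielding [x] there.
The underlying form of 'root' is therefore /xolɔɣ/.

/xolɔɣ/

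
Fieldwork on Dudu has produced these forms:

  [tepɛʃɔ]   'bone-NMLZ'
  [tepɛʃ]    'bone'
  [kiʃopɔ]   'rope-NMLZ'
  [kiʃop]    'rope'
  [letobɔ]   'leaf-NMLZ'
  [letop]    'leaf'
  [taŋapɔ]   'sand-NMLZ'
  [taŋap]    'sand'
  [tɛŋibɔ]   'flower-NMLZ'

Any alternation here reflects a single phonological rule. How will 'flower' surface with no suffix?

[tɛŋip]

The stem for 'leaf' ends in [b] in [letobɔ] but [p] in [letop].
But 'sand' keeps [p] in both environments ([taŋapɔ], [taŋap]), so there is no rule changing /p/ to [b] before the NMLZ suffix.
Therefore /b/ is basic and [p] is derived by word-final obstruent devoicing (voiced obstruents become voiceless word-finally).
The one attested form of 'flower', [tɛŋibɔ], shows underlying /tɛŋib/. Applying the same rule word-finally gives [tɛŋip].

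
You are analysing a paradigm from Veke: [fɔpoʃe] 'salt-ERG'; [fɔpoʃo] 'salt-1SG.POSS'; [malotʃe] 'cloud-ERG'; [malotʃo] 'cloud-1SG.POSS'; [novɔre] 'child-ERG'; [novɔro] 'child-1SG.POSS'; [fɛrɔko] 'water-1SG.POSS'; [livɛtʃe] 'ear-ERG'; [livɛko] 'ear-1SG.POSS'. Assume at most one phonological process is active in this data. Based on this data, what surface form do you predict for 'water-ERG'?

In [livɛtʃe] and [livɛko] the final segment of 'ear' alternates: [tʃ] ~ [k].
The stem 'cloud' ([malotʃe], [malotʃo]) shows [tʃ] unchanged in both environments, so [tʃ] cannot be basic with [k] derived before the 1SG.POSS suffix.
The underlying segment must be /k/; /k/ becomes palato-alveolar [tʃ] before a front vowel, yielding [tʃ] there.
The one attested form of 'water', [fɛrɔko], shows underlying /fɛrɔk/. Applying the same rule before a front vowel gives [fɛrɔtʃe].

[fɛrɔtʃe]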